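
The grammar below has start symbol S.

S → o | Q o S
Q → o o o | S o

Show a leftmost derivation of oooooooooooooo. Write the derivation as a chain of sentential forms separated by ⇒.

S ⇒ QoS ⇒ SooS ⇒ oooS ⇒ oooQoS ⇒ oooSooS ⇒ oooQoSooS ⇒ oooooooSooS ⇒ oooooooQoSooS ⇒ oooooooSooSooS ⇒ ooooooooooSooS ⇒ oooooooooooooS ⇒ oooooooooooooo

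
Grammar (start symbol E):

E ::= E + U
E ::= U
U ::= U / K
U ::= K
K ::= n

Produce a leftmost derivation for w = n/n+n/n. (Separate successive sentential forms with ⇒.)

E ⇒ E+U ⇒ U+U ⇒ U/K+U ⇒ K/K+U ⇒ n/K+U ⇒ n/n+U ⇒ n/n+U/K ⇒ n/n+K/K ⇒ n/n+n/K ⇒ n/n+n/n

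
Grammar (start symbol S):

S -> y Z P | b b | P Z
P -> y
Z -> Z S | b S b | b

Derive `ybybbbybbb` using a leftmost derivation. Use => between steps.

S=>PZ=>yZ=>yZS=>ybSbS=>ybyZPbS=>ybyZSPbS=>ybybSPbS=>ybybbbPbS=>ybybbbybS=>ybybbbybbb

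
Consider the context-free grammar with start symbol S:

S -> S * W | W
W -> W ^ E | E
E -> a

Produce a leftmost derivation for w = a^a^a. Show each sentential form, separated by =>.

S => W => W^E => W^E^E => E^E^E => a^E^E => a^a^E => a^a^a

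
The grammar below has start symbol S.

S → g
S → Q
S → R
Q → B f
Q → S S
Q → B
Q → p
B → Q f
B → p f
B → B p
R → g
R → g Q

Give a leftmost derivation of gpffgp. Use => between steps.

S => Q => SS => RS => gQS => gBfS => gQffS => gpffS => gpffR => gpffgQ => gpffgp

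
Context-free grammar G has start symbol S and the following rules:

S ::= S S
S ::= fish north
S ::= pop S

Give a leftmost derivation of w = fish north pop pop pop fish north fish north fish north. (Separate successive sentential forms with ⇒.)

S ⇒ S S ⇒ S S S ⇒ S S S S ⇒ fish north S S S ⇒ fish north pop S S S ⇒ fish north pop pop S S S ⇒ fish north pop pop pop S S S ⇒ fish north pop pop pop fish north S S ⇒ fish north pop pop pop fish north fish north S ⇒ fish north pop pop pop fish north fish north fish north

S ⇒ S S   [S ::= S S]
S S ⇒ S S S   [S ::= S S]
S S S ⇒ S S S S   [S ::= S S]
S S S S ⇒ fish north S S S   [S ::= fish north]
fish north S S S ⇒ fish north pop S S S   [S ::= pop S]
fish north pop S S S ⇒ fish north pop pop S S S   [S ::= pop S]
fish north pop pop S S S ⇒ fish north pop pop pop S S S   [S ::= pop S]
fish north pop pop pop S S S ⇒ fish north pop pop pop fish north S S   [S ::= fish north]
fish north pop pop pop fish north S S ⇒ fish north pop pop pop fish north fish north S   [S ::= fish north]
fish north pop pop pop fish north fish north S ⇒ fish north pop pop pop fish north fish north fish north   [S ::= fish north]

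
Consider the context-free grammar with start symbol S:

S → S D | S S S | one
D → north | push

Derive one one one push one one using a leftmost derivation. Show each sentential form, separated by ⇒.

S ⇒ S S S   [S → S S S]
S S S ⇒ S D S S   [S → S D]
S D S S ⇒ S S S D S S   [S → S S S]
S S S D S S ⇒ one S S D S S   [S → one]
one S S D S S ⇒ one one S D S S   [S → one]
one one S D S S ⇒ one one one D S S   [S → one]
one one one D S S ⇒ one one one push S S   [D → push]
one one one push S S ⇒ one one one push one S   [S → one]
one one one push one S ⇒ one one one push one one   [S → one]

S ⇒ S S S ⇒ S D S S ⇒ S S S D S S ⇒ one S S D S S ⇒ one one S D S S ⇒ one one one D S S ⇒ one one one push S S ⇒ one one one push one S ⇒ one one one push one one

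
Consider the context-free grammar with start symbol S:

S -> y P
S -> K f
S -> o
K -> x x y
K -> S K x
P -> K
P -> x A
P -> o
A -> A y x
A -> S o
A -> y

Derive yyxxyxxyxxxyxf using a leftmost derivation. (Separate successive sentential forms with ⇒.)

S ⇒ Kf ⇒ SKxf ⇒ yPKxf ⇒ yKKxf ⇒ ySKxKxf ⇒ yyPKxKxf ⇒ yyKKxKxf ⇒ yyxxyKxKxf ⇒ yyxxyxxyxKxf ⇒ yyxxyxxyxxxyxf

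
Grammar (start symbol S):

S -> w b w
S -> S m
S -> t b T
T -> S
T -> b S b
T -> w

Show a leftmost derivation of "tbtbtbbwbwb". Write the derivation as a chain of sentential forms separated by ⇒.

S ⇒ tbT   [S -> t b T]
tbT ⇒ tbS   [T -> S]
tbS ⇒ tbtbT   [S -> t b T]
tbtbT ⇒ tbtbS   [T -> S]
tbtbS ⇒ tbtbtbT   [S -> t b T]
tbtbtbT ⇒ tbtbtbbSb   [T -> b S b]
tbtbtbbSb ⇒ tbtbtbbwbwb   [S -> w b w]

S ⇒ tbT ⇒ tbS ⇒ tbtbT ⇒ tbtbS ⇒ tbtbtbT ⇒ tbtbtbbSb ⇒ tbtbtbbwbwb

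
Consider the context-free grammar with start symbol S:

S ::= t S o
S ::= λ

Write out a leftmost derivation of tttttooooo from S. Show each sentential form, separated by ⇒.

S⇒tSo⇒ttSoo⇒tttSooo⇒ttttSoooo⇒tttttSooooo⇒tttttooooo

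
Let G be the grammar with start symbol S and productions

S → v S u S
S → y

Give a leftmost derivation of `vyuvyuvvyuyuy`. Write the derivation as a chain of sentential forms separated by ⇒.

S ⇒ vSuS   [S → v S u S]
vSuS ⇒ vyuS   [S → y]
vyuS ⇒ vyuvSuS   [S → v S u S]
vyuvSuS ⇒ vyuvyuS   [S → y]
vyuvyuS ⇒ vyuvyuvSuS   [S → v S u S]
vyuvyuvSuS ⇒ vyuvyuvvSuSuS   [S → v S u S]
vyuvyuvvSuSuS ⇒ vyuvyuvvyuSuS   [S → y]
vyuvyuvvyuSuS ⇒ vyuvyuvvyuyuS   [S → y]
vyuvyuvvyuyuS ⇒ vyuvyuvvyuyuy   [S → y]

S ⇒ vSuS ⇒ vyuS ⇒ vyuvSuS ⇒ vyuvyuS ⇒ vyuvyuvSuS ⇒ vyuvyuvvSuSuS ⇒ vyuvyuvvyuSuS ⇒ vyuvyuvvyuyuS ⇒ vyuvyuvvyuyuy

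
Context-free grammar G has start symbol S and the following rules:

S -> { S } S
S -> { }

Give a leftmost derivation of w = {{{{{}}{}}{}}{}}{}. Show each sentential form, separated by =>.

S => {S}S   [S -> { S } S]
{S}S => {{S}S}S   [S -> { S } S]
{{S}S}S => {{{S}S}S}S   [S -> { S } S]
{{{S}S}S}S => {{{{S}S}S}S}S   [S -> { S } S]
{{{{S}S}S}S}S => {{{{{}}S}S}S}S   [S -> { }]
{{{{{}}S}S}S}S => {{{{{}}{}}S}S}S   [S -> { }]
{{{{{}}{}}S}S}S => {{{{{}}{}}{}}S}S   [S -> { }]
{{{{{}}{}}{}}S}S => {{{{{}}{}}{}}{}}S   [S -> { }]
{{{{{}}{}}{}}{}}S => {{{{{}}{}}{}}{}}{}   [S -> { }]

S => {S}S => {{S}S}S => {{{S}S}S}S => {{{{S}S}S}S}S => {{{{{}}S}S}S}S => {{{{{}}{}}S}S}S => {{{{{}}{}}{}}S}S => {{{{{}}{}}{}}{}}S => {{{{{}}{}}{}}{}}{}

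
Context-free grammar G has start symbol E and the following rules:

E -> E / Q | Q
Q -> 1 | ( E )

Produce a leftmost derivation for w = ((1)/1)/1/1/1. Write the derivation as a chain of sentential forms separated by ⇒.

E ⇒ E/Q ⇒ E/Q/Q ⇒ E/Q/Q/Q ⇒ Q/Q/Q/Q ⇒ (E)/Q/Q/Q ⇒ (E/Q)/Q/Q/Q ⇒ (Q/Q)/Q/Q/Q ⇒ ((E)/Q)/Q/Q/Q ⇒ ((Q)/Q)/Q/Q/Q ⇒ ((1)/Q)/Q/Q/Q ⇒ ((1)/1)/Q/Q/Q ⇒ ((1)/1)/1/Q/Q ⇒ ((1)/1)/1/1/Q ⇒ ((1)/1)/1/1/1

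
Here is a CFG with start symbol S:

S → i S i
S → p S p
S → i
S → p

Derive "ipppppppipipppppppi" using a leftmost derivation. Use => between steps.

S => iSi => ipSpi => ippSppi => ipppSpppi => ippppSppppi => ipppppSpppppi => ippppppSppppppi => ipppppppSpppppppi => ipppppppiSipppppppi => ipppppppipipppppppi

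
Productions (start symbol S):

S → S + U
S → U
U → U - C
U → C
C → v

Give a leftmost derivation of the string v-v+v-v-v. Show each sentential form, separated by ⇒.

S ⇒ S+U ⇒ U+U ⇒ U-C+U ⇒ C-C+U ⇒ v-C+U ⇒ v-v+U ⇒ v-v+U-C ⇒ v-v+U-C-C ⇒ v-v+C-C-C ⇒ v-v+v-C-C ⇒ v-v+v-v-C ⇒ v-v+v-v-v

S ⇒ S+U   [S → S + U]
S+U ⇒ U+U   [S → U]
U+U ⇒ U-C+U   [U → U - C]
U-C+U ⇒ C-C+U   [U → C]
C-C+U ⇒ v-C+U   [C → v]
v-C+U ⇒ v-v+U   [C → v]
v-v+U ⇒ v-v+U-C   [U → U - C]
v-v+U-C ⇒ v-v+U-C-C   [U → U - C]
v-v+U-C-C ⇒ v-v+C-C-C   [U → C]
v-v+C-C-C ⇒ v-v+v-C-C   [C → v]
v-v+v-C-C ⇒ v-v+v-v-C   [C → v]
v-v+v-v-C ⇒ v-v+v-v-v   [C → v]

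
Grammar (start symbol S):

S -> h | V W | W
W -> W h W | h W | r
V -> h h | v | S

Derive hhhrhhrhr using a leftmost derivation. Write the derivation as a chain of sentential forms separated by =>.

S => VW => hhW => hhWhW => hhhWhW => hhhrhW => hhhrhWhW => hhhrhhWhW => hhhrhhrhW => hhhrhhrhr

S => VW   [S -> V W]
VW => hhW   [V -> h h]
hhW => hhWhW   [W -> W h W]
hhWhW => hhhWhW   [W -> h W]
hhhWhW => hhhrhW   [W -> r]
hhhrhW => hhhrhWhW   [W -> W h W]
hhhrhWhW => hhhrhhWhW   [W -> h W]
hhhrhhWhW => hhhrhhrhW   [W -> r]
hhhrhhrhW => hhhrhhrhr   [W -> r]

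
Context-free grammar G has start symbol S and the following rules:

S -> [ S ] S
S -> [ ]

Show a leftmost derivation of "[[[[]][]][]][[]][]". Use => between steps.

S => [S]S => [[S]S]S => [[[S]S]S]S => [[[[]]S]S]S => [[[[]][]]S]S => [[[[]][]][]]S => [[[[]][]][]][S]S => [[[[]][]][]][[]]S => [[[[]][]][]][[]][]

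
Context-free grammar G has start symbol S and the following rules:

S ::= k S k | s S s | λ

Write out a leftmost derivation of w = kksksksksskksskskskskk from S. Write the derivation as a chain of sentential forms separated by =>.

S => kSk   [S ::= k S k]
kSk => kkSkk   [S ::= k S k]
kkSkk => kksSskk   [S ::= s S s]
kksSskk => kkskSkskk   [S ::= k S k]
kkskSkskk => kksksSskskk   [S ::= s S s]
kksksSskskk => kkskskSkskskk   [S ::= k S k]
kkskskSkskskk => kksksksSskskskk   [S ::= s S s]
kksksksSskskskk => kkskskskSkskskskk   [S ::= k S k]
kkskskskSkskskskk => kksksksksSskskskskk   [S ::= s S s]
kksksksksSskskskskk => kkskskskssSsskskskskk   [S ::= s S s]
kkskskskssSsskskskskk => kksksksksskSksskskskskk   [S ::= k S k]
kksksksksskSksskskskskk => kksksksksskksskskskskk   [S ::= λ]

S => kSk => kkSkk => kksSskk => kkskSkskk => kksksSskskk => kkskskSkskskk => kksksksSskskskk => kkskskskSkskskskk => kksksksksSskskskskk => kkskskskssSsskskskskk => kksksksksskSksskskskskk => kksksksksskksskskskskk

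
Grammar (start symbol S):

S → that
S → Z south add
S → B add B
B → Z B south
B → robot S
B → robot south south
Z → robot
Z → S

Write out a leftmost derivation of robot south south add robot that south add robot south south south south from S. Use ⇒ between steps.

S ⇒ B add B   [S → B add B]
B add B ⇒ robot south south add B   [B → robot south south]
robot south south add B ⇒ robot south south add Z B south   [B → Z B south]
robot south south add Z B south ⇒ robot south south add robot B south   [Z → robot]
robot south south add robot B south ⇒ robot south south add robot Z B south south   [B → Z B south]
robot south south add robot Z B south south ⇒ robot south south add robot S B south south   [Z → S]
robot south south add robot S B south south ⇒ robot south south add robot Z south add B south south   [S → Z south add]
robot south south add robot Z south add B south south ⇒ robot south south add robot S south add B south south   [Z → S]
robot south south add robot S south add B south south ⇒ robot south south add robot that south add B south south   [S → that]
robot south south add robot that south add B south south ⇒ robot south south add robot that south add robot south south south south   [B → robot south south]

S ⇒ B add B ⇒ robot south south add B ⇒ robot south south add Z B south ⇒ robot south south add robot B south ⇒ robot south south add robot Z B south south ⇒ robot south south add robot S B south south ⇒ robot south south add robot Z south add B south south ⇒ robot south south add robot S south add B south south ⇒ robot south south add robot that south add B south south ⇒ robot south south add robot that south add robot south south south south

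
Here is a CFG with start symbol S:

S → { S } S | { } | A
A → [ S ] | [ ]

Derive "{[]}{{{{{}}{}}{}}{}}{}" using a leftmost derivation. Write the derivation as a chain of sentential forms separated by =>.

S => {S}S => {A}S => {[]}S => {[]}{S}S => {[]}{{S}S}S => {[]}{{{S}S}S}S => {[]}{{{{S}S}S}S}S => {[]}{{{{{}}S}S}S}S => {[]}{{{{{}}{}}S}S}S => {[]}{{{{{}}{}}{}}S}S => {[]}{{{{{}}{}}{}}{}}S => {[]}{{{{{}}{}}{}}{}}{}

S => {S}S   [S → { S } S]
{S}S => {A}S   [S → A]
{A}S => {[]}S   [A → [ ]]
{[]}S => {[]}{S}S   [S → { S } S]
{[]}{S}S => {[]}{{S}S}S   [S → { S } S]
{[]}{{S}S}S => {[]}{{{S}S}S}S   [S → { S } S]
{[]}{{{S}S}S}S => {[]}{{{{S}S}S}S}S   [S → { S } S]
{[]}{{{{S}S}S}S}S => {[]}{{{{{}}S}S}S}S   [S → { }]
{[]}{{{{{}}S}S}S}S => {[]}{{{{{}}{}}S}S}S   [S → { }]
{[]}{{{{{}}{}}S}S}S => {[]}{{{{{}}{}}{}}S}S   [S → { }]
{[]}{{{{{}}{}}{}}S}S => {[]}{{{{{}}{}}{}}{}}S   [S → { }]
{[]}{{{{{}}{}}{}}{}}S => {[]}{{{{{}}{}}{}}{}}{}   [S → { }]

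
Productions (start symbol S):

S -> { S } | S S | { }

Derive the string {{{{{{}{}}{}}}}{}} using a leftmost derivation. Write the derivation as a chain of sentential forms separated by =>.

S => {S} => {SS} => {{S}S} => {{{S}}S} => {{{{S}}}S} => {{{{SS}}}S} => {{{{{S}S}}}S} => {{{{{SS}S}}}S} => {{{{{{}S}S}}}S} => {{{{{{}{}}S}}}S} => {{{{{{}{}}{}}}}S} => {{{{{{}{}}{}}}}{}}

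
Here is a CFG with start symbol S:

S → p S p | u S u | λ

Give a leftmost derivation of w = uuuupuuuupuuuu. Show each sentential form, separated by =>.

S=>uSu=>uuSuu=>uuuSuuu=>uuuuSuuuu=>uuuupSpuuuu=>uuuupuSupuuuu=>uuuupuuSuupuuuu=>uuuupuuuupuuuu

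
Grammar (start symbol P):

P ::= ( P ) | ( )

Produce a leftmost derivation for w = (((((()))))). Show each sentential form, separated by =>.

P => (P) => ((P)) => (((P))) => ((((P)))) => (((((P))))) => (((((())))))

P => (P)   [P ::= ( P )]
(P) => ((P))   [P ::= ( P )]
((P)) => (((P)))   [P ::= ( P )]
(((P))) => ((((P))))   [P ::= ( P )]
((((P)))) => (((((P)))))   [P ::= ( P )]
(((((P))))) => (((((())))))   [P ::= ( )]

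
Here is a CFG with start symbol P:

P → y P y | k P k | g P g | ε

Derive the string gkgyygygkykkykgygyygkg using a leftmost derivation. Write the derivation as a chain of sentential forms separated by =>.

P=>gPg=>gkPkg=>gkgPgkg=>gkgyPygkg=>gkgyyPyygkg=>gkgyygPgyygkg=>gkgyygyPygyygkg=>gkgyygygPgygyygkg=>gkgyygygkPkgygyygkg=>gkgyygygkyPykgygyygkg=>gkgyygygkykPkykgygyygkg=>gkgyygygkykkykgygyygkg

P => gPg   [P → g P g]
gPg => gkPkg   [P → k P k]
gkPkg => gkgPgkg   [P → g P g]
gkgPgkg => gkgyPygkg   [P → y P y]
gkgyPygkg => gkgyyPyygkg   [P → y P y]
gkgyyPyygkg => gkgyygPgyygkg   [P → g P g]
gkgyygPgyygkg => gkgyygyPygyygkg   [P → y P y]
gkgyygyPygyygkg => gkgyygygPgygyygkg   [P → g P g]
gkgyygygPgygyygkg => gkgyygygkPkgygyygkg   [P → k P k]
gkgyygygkPkgygyygkg => gkgyygygkyPykgygyygkg   [P → y P y]
gkgyygygkyPykgygyygkg => gkgyygygkykPkykgygyygkg   [P → k P k]
gkgyygygkykPkykgygyygkg => gkgyygygkykkykgygyygkg   [P → ε]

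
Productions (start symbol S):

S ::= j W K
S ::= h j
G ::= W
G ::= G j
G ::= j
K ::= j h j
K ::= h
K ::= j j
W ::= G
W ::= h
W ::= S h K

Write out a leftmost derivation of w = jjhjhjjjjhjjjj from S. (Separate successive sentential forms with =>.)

S => jWK   [S ::= j W K]
jWK => jShKK   [W ::= S h K]
jShKK => jjWKhKK   [S ::= j W K]
jjWKhKK => jjShKKhKK   [W ::= S h K]
jjShKKhKK => jjhjhKKhKK   [S ::= h j]
jjhjhKKhKK => jjhjhjjKhKK   [K ::= j j]
jjhjhjjKhKK => jjhjhjjjjhKK   [K ::= j j]
jjhjhjjjjhKK => jjhjhjjjjhjjK   [K ::= j j]
jjhjhjjjjhjjK => jjhjhjjjjhjjjj   [K ::= j j]

S => jWK => jShKK => jjWKhKK => jjShKKhKK => jjhjhKKhKK => jjhjhjjKhKK => jjhjhjjjjhKK => jjhjhjjjjhjjK => jjhjhjjjjhjjjj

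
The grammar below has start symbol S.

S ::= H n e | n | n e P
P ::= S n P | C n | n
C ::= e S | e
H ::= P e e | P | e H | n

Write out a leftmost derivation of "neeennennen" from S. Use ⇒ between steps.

S ⇒ neP ⇒ neCn ⇒ neeSn ⇒ neeHnen ⇒ neePnen ⇒ neeCnnen ⇒ neeeSnnen ⇒ neeeHnennen ⇒ neeennennen

S ⇒ neP   [S ::= n e P]
neP ⇒ neCn   [P ::= C n]
neCn ⇒ neeSn   [C ::= e S]
neeSn ⇒ neeHnen   [S ::= H n e]
neeHnen ⇒ neePnen   [H ::= P]
neePnen ⇒ neeCnnen   [P ::= C n]
neeCnnen ⇒ neeeSnnen   [C ::= e S]
neeeSnnen ⇒ neeeHnennen   [S ::= H n e]
neeeHnennen ⇒ neeennennen   [H ::= n]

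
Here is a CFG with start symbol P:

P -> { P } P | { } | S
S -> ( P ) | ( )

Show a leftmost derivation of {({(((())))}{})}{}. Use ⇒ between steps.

P ⇒ {P}P ⇒ {S}P ⇒ {(P)}P ⇒ {({P}P)}P ⇒ {({S}P)}P ⇒ {({(P)}P)}P ⇒ {({(S)}P)}P ⇒ {({((P))}P)}P ⇒ {({((S))}P)}P ⇒ {({(((P)))}P)}P ⇒ {({(((S)))}P)}P ⇒ {({(((())))}P)}P ⇒ {({(((())))}{})}P ⇒ {({(((())))}{})}{}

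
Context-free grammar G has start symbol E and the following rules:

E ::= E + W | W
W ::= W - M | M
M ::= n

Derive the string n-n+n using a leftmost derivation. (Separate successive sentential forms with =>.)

E => E+W => W+W => W-M+W => M-M+W => n-M+W => n-n+W => n-n+M => n-n+n

E => E+W   [E ::= E + W]
E+W => W+W   [E ::= W]
W+W => W-M+W   [W ::= W - M]
W-M+W => M-M+W   [W ::= M]
M-M+W => n-M+W   [M ::= n]
n-M+W => n-n+W   [M ::= n]
n-n+W => n-n+M   [W ::= M]
n-n+M => n-n+n   [M ::= n]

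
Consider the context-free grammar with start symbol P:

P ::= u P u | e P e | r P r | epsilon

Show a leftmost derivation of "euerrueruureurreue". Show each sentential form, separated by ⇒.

P ⇒ ePe ⇒ euPue ⇒ euePeue ⇒ euerPreue ⇒ euerrPrreue ⇒ euerruPurreue ⇒ euerruePeurreue ⇒ euerruerPreurreue ⇒ euerrueruPureurreue ⇒ euerrueruureurreue

P ⇒ ePe   [P ::= e P e]
ePe ⇒ euPue   [P ::= u P u]
euPue ⇒ euePeue   [P ::= e P e]
euePeue ⇒ euerPreue   [P ::= r P r]
euerPreue ⇒ euerrPrreue   [P ::= r P r]
euerrPrreue ⇒ euerruPurreue   [P ::= u P u]
euerruPurreue ⇒ euerruePeurreue   [P ::= e P e]
euerruePeurreue ⇒ euerruerPreurreue   [P ::= r P r]
euerruerPreurreue ⇒ euerrueruPureurreue   [P ::= u P u]
euerrueruPureurreue ⇒ euerrueruureurreue   [P ::= epsilon]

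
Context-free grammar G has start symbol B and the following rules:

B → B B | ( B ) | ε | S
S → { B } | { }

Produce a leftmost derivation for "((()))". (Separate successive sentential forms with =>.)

B => (B) => (BB) => ((B)B) => (((B))B) => ((())B) => ((()))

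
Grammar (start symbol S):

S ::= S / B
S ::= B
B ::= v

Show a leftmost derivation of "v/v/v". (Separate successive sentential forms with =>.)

S => S/B => S/B/B => B/B/B => v/B/B => v/v/B => v/v/v

S => S/B   [S ::= S / B]
S/B => S/B/B   [S ::= S / B]
S/B/B => B/B/B   [S ::= B]
B/B/B => v/B/B   [B ::= v]
v/B/B => v/v/B   [B ::= v]
v/v/B => v/v/v   [B ::= v]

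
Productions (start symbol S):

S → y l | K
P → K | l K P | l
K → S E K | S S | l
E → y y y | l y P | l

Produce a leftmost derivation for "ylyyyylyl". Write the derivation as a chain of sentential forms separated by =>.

S => K => SEK => ylEK => ylyyyK => ylyyySS => ylyyyylS => ylyyyylyl

S => K   [S → K]
K => SEK   [K → S E K]
SEK => ylEK   [S → y l]
ylEK => ylyyyK   [E → y y y]
ylyyyK => ylyyySS   [K → S S]
ylyyySS => ylyyyylS   [S → y l]
ylyyyylS => ylyyyylyl   [S → y l]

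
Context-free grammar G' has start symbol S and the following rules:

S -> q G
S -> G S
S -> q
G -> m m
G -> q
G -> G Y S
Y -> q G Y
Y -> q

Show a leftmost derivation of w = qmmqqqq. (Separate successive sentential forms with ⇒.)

S⇒GS⇒qS⇒qGS⇒qmmS⇒qmmGS⇒qmmGYSS⇒qmmqYSS⇒qmmqqSS⇒qmmqqqS⇒qmmqqqq

S ⇒ GS   [S -> G S]
GS ⇒ qS   [G -> q]
qS ⇒ qGS   [S -> G S]
qGS ⇒ qmmS   [G -> m m]
qmmS ⇒ qmmGS   [S -> G S]
qmmGS ⇒ qmmGYSS   [G -> G Y S]
qmmGYSS ⇒ qmmqYSS   [G -> q]
qmmqYSS ⇒ qmmqqSS   [Y -> q]
qmmqqSS ⇒ qmmqqqS   [S -> q]
qmmqqqS ⇒ qmmqqqq   [S -> q]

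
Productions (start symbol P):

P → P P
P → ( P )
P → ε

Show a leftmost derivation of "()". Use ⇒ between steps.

P ⇒ PP ⇒ PPP ⇒ PPPP ⇒ PPPPP ⇒ (P)PPPP ⇒ ()PPPP ⇒ ()PPP ⇒ ()PP ⇒ ()P ⇒ ()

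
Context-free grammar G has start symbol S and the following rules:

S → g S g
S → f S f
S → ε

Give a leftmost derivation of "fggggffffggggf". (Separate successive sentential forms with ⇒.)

S ⇒ fSf ⇒ fgSgf ⇒ fggSggf ⇒ fgggSgggf ⇒ fggggSggggf ⇒ fggggfSfggggf ⇒ fggggffSffggggf ⇒ fggggffffggggf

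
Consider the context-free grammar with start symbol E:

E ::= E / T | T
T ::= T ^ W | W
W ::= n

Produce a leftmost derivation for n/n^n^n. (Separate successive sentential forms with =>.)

E => E/T => T/T => W/T => n/T => n/T^W => n/T^W^W => n/W^W^W => n/n^W^W => n/n^n^W => n/n^n^n

E => E/T   [E ::= E / T]
E/T => T/T   [E ::= T]
T/T => W/T   [T ::= W]
W/T => n/T   [W ::= n]
n/T => n/T^W   [T ::= T ^ W]
n/T^W => n/T^W^W   [T ::= T ^ W]
n/T^W^W => n/W^W^W   [T ::= W]
n/W^W^W => n/n^W^W   [W ::= n]
n/n^W^W => n/n^n^W   [W ::= n]
n/n^n^W => n/n^n^n   [W ::= n]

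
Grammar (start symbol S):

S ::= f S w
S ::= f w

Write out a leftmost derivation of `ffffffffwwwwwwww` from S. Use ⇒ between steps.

S ⇒ fSw ⇒ ffSww ⇒ fffSwww ⇒ ffffSwwww ⇒ fffffSwwwww ⇒ ffffffSwwwwww ⇒ fffffffSwwwwwww ⇒ ffffffffwwwwwwww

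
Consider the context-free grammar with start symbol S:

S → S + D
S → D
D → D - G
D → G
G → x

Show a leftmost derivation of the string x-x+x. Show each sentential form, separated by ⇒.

S ⇒ S+D ⇒ D+D ⇒ D-G+D ⇒ G-G+D ⇒ x-G+D ⇒ x-x+D ⇒ x-x+G ⇒ x-x+x

S ⇒ S+D   [S → S + D]
S+D ⇒ D+D   [S → D]
D+D ⇒ D-G+D   [D → D - G]
D-G+D ⇒ G-G+D   [D → G]
G-G+D ⇒ x-G+D   [G → x]
x-G+D ⇒ x-x+D   [G → x]
x-x+D ⇒ x-x+G   [D → G]
x-x+G ⇒ x-x+x   [G → x]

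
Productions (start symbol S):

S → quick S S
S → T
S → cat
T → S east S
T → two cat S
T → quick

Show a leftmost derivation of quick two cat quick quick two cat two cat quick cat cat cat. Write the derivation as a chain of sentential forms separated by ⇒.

S ⇒ quick S S ⇒ quick T S ⇒ quick two cat S S ⇒ quick two cat T S ⇒ quick two cat quick S ⇒ quick two cat quick quick S S ⇒ quick two cat quick quick T S ⇒ quick two cat quick quick two cat S S ⇒ quick two cat quick quick two cat T S ⇒ quick two cat quick quick two cat two cat S S ⇒ quick two cat quick quick two cat two cat quick S S S ⇒ quick two cat quick quick two cat two cat quick cat S S ⇒ quick two cat quick quick two cat two cat quick cat cat S ⇒ quick two cat quick quick two cat two cat quick cat cat cat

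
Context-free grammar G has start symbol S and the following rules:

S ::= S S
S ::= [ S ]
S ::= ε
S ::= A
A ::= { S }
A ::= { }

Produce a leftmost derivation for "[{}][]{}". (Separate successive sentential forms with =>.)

S => SS   [S ::= S S]
SS => [S]S   [S ::= [ S ]]
[S]S => [A]S   [S ::= A]
[A]S => [{}]S   [A ::= { }]
[{}]S => [{}]SS   [S ::= S S]
[{}]SS => [{}]SSS   [S ::= S S]
[{}]SSS => [{}][S]SS   [S ::= [ S ]]
[{}][S]SS => [{}][]SS   [S ::= ε]
[{}][]SS => [{}][]S   [S ::= ε]
[{}][]S => [{}][]A   [S ::= A]
[{}][]A => [{}][]{S}   [A ::= { S }]
[{}][]{S} => [{}][]{}   [S ::= ε]

S=>SS=>[S]S=>[A]S=>[{}]S=>[{}]SS=>[{}]SSS=>[{}][S]SS=>[{}][]SS=>[{}][]S=>[{}][]A=>[{}][]{S}=>[{}][]{}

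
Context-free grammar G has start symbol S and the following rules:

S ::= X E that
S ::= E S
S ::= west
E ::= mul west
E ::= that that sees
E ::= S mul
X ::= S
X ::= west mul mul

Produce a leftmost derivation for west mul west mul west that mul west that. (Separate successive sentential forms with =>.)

S => E S => S mul S => west mul S => west mul X E that => west mul S E that => west mul X E that E that => west mul S E that E that => west mul west E that E that => west mul west mul west that E that => west mul west mul west that mul west that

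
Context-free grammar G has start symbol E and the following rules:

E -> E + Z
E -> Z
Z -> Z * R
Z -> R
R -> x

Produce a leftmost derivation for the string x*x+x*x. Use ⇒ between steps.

E ⇒ E+Z ⇒ Z+Z ⇒ Z*R+Z ⇒ R*R+Z ⇒ x*R+Z ⇒ x*x+Z ⇒ x*x+Z*R ⇒ x*x+R*R ⇒ x*x+x*R ⇒ x*x+x*x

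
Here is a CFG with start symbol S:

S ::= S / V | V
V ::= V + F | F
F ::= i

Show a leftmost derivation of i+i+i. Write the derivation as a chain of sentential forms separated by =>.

S => V => V+F => V+F+F => F+F+F => i+F+F => i+i+F => i+i+i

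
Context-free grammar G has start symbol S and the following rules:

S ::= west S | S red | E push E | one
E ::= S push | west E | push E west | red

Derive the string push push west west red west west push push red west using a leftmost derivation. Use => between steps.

S => E push E   [S ::= E push E]
E push E => push E west push E   [E ::= push E west]
push E west push E => push push E west west push E   [E ::= push E west]
push push E west west push E => push push west E west west push E   [E ::= west E]
push push west E west west push E => push push west west E west west push E   [E ::= west E]
push push west west E west west push E => push push west west red west west push E   [E ::= red]
push push west west red west west push E => push push west west red west west push push E west   [E ::= push E west]
push push west west red west west push push E west => push push west west red west west push push red west   [E ::= red]

S => E push E => push E west push E => push push E west west push E => push push west E west west push E => push push west west E west west push E => push push west west red west west push E => push push west west red west west push push E west => push push west west red west west push push red west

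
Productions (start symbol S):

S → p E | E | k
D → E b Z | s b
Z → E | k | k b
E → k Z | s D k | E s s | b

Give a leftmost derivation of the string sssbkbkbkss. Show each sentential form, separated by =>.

S => E => Ess => sDkss => sEbZkss => ssDkbZkss => sssbkbZkss => sssbkbkbkss

S => E   [S → E]
E => Ess   [E → E s s]
Ess => sDkss   [E → s D k]
sDkss => sEbZkss   [D → E b Z]
sEbZkss => ssDkbZkss   [E → s D k]
ssDkbZkss => sssbkbZkss   [D → s b]
sssbkbZkss => sssbkbkbkss   [Z → k b]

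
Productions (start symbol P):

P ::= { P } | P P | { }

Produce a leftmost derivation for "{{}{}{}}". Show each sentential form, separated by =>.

P => {P} => {PP} => {PPP} => {{}PP} => {{}{}P} => {{}{}{}}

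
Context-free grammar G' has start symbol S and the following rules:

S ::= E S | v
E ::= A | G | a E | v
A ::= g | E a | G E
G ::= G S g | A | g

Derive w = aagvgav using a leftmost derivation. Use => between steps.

S => ES   [S ::= E S]
ES => aES   [E ::= a E]
aES => aAS   [E ::= A]
aAS => aEaS   [A ::= E a]
aEaS => aaEaS   [E ::= a E]
aaEaS => aaGaS   [E ::= G]
aaGaS => aaGSgaS   [G ::= G S g]
aaGSgaS => aagSgaS   [G ::= g]
aagSgaS => aagvgaS   [S ::= v]
aagvgaS => aagvgav   [S ::= v]

S=>ES=>aES=>aAS=>aEaS=>aaEaS=>aaGaS=>aaGSgaS=>aagSgaS=>aagvgaS=>aagvgav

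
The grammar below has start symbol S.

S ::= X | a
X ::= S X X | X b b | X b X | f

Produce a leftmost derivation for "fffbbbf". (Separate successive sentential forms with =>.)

S => X   [S ::= X]
X => XbX   [X ::= X b X]
XbX => XbbbX   [X ::= X b b]
XbbbX => SXXbbbX   [X ::= S X X]
SXXbbbX => XXXbbbX   [S ::= X]
XXXbbbX => fXXbbbX   [X ::= f]
fXXbbbX => ffXbbbX   [X ::= f]
ffXbbbX => fffbbbX   [X ::= f]
fffbbbX => fffbbbf   [X ::= f]

S=>X=>XbX=>XbbbX=>SXXbbbX=>XXXbbbX=>fXXbbbX=>ffXbbbX=>fffbbbX=>fffbbbf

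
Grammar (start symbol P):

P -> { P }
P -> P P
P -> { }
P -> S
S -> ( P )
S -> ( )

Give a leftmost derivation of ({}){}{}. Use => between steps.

P => PP   [P -> P P]
PP => SP   [P -> S]
SP => (P)P   [S -> ( P )]
(P)P => ({})P   [P -> { }]
({})P => ({})PP   [P -> P P]
({})PP => ({}){}P   [P -> { }]
({}){}P => ({}){}{}   [P -> { }]

P => PP => SP => (P)P => ({})P => ({})PP => ({}){}P => ({}){}{}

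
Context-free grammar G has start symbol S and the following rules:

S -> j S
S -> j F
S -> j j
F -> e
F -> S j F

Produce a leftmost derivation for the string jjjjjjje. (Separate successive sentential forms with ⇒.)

S ⇒ jS   [S -> j S]
jS ⇒ jjS   [S -> j S]
jjS ⇒ jjjF   [S -> j F]
jjjF ⇒ jjjSjF   [F -> S j F]
jjjSjF ⇒ jjjjSjF   [S -> j S]
jjjjSjF ⇒ jjjjjjjF   [S -> j j]
jjjjjjjF ⇒ jjjjjjje   [F -> e]

S⇒jS⇒jjS⇒jjjF⇒jjjSjF⇒jjjjSjF⇒jjjjjjjF⇒jjjjjjje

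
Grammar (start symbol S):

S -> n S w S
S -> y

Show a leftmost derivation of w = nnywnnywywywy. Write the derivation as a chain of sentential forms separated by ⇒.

S ⇒ nSwS   [S -> n S w S]
nSwS ⇒ nnSwSwS   [S -> n S w S]
nnSwSwS ⇒ nnywSwS   [S -> y]
nnywSwS ⇒ nnywnSwSwS   [S -> n S w S]
nnywnSwSwS ⇒ nnywnnSwSwSwS   [S -> n S w S]
nnywnnSwSwSwS ⇒ nnywnnywSwSwS   [S -> y]
nnywnnywSwSwS ⇒ nnywnnywywSwS   [S -> y]
nnywnnywywSwS ⇒ nnywnnywywywS   [S -> y]
nnywnnywywywS ⇒ nnywnnywywywy   [S -> y]

S ⇒ nSwS ⇒ nnSwSwS ⇒ nnywSwS ⇒ nnywnSwSwS ⇒ nnywnnSwSwSwS ⇒ nnywnnywSwSwS ⇒ nnywnnywywSwS ⇒ nnywnnywywywS ⇒ nnywnnywywywy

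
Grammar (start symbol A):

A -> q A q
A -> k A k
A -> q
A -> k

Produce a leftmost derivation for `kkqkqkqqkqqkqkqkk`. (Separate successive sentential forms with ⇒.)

A⇒kAk⇒kkAkk⇒kkqAqkk⇒kkqkAkqkk⇒kkqkqAqkqkk⇒kkqkqkAkqkqkk⇒kkqkqkqAqkqkqkk⇒kkqkqkqqAqqkqkqkk⇒kkqkqkqqkqqkqkqkk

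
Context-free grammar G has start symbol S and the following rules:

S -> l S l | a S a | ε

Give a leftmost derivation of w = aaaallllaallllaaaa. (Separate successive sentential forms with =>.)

S=>aSa=>aaSaa=>aaaSaaa=>aaaaSaaaa=>aaaalSlaaaa=>aaaallSllaaaa=>aaaalllSlllaaaa=>aaaallllSllllaaaa=>aaaallllaSallllaaaa=>aaaallllaallllaaaa

S => aSa   [S -> a S a]
aSa => aaSaa   [S -> a S a]
aaSaa => aaaSaaa   [S -> a S a]
aaaSaaa => aaaaSaaaa   [S -> a S a]
aaaaSaaaa => aaaalSlaaaa   [S -> l S l]
aaaalSlaaaa => aaaallSllaaaa   [S -> l S l]
aaaallSllaaaa => aaaalllSlllaaaa   [S -> l S l]
aaaalllSlllaaaa => aaaallllSllllaaaa   [S -> l S l]
aaaallllSllllaaaa => aaaallllaSallllaaaa   [S -> a S a]
aaaallllaSallllaaaa => aaaallllaallllaaaa   [S -> ε]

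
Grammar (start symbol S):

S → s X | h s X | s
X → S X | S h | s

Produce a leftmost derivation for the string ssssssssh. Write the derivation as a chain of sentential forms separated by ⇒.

S ⇒ sX   [S → s X]
sX ⇒ sSX   [X → S X]
sSX ⇒ ssXX   [S → s X]
ssXX ⇒ sssX   [X → s]
sssX ⇒ sssSX   [X → S X]
sssSX ⇒ ssssXX   [S → s X]
ssssXX ⇒ sssssX   [X → s]
sssssX ⇒ sssssSh   [X → S h]
sssssSh ⇒ ssssssXh   [S → s X]
ssssssXh ⇒ ssssssSXh   [X → S X]
ssssssSXh ⇒ sssssssXh   [S → s]
sssssssXh ⇒ ssssssssh   [X → s]

S⇒sX⇒sSX⇒ssXX⇒sssX⇒sssSX⇒ssssXX⇒sssssX⇒sssssSh⇒ssssssXh⇒ssssssSXh⇒sssssssXh⇒ssssssssh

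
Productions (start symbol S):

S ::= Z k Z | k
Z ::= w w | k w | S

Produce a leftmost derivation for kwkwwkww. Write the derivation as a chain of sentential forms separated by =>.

S => ZkZ => kwkZ => kwkS => kwkZkZ => kwkwwkZ => kwkwwkww

S => ZkZ   [S ::= Z k Z]
ZkZ => kwkZ   [Z ::= k w]
kwkZ => kwkS   [Z ::= S]
kwkS => kwkZkZ   [S ::= Z k Z]
kwkZkZ => kwkwwkZ   [Z ::= w w]
kwkwwkZ => kwkwwkww   [Z ::= w w]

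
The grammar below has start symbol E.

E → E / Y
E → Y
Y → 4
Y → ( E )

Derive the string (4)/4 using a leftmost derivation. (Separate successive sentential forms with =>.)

E=>E/Y=>Y/Y=>(E)/Y=>(Y)/Y=>(4)/Y=>(4)/4

E => E/Y   [E → E / Y]
E/Y => Y/Y   [E → Y]
Y/Y => (E)/Y   [Y → ( E )]
(E)/Y => (Y)/Y   [E → Y]
(Y)/Y => (4)/Y   [Y → 4]
(4)/Y => (4)/4   [Y → 4]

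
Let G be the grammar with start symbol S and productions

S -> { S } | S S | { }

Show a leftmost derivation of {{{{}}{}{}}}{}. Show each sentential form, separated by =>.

S => SS => {S}S => {{S}}S => {{SS}}S => {{SSS}}S => {{{S}SS}}S => {{{{}}SS}}S => {{{{}}{}S}}S => {{{{}}{}{}}}S => {{{{}}{}{}}}{}

S => SS   [S -> S S]
SS => {S}S   [S -> { S }]
{S}S => {{S}}S   [S -> { S }]
{{S}}S => {{SS}}S   [S -> S S]
{{SS}}S => {{SSS}}S   [S -> S S]
{{SSS}}S => {{{S}SS}}S   [S -> { S }]
{{{S}SS}}S => {{{{}}SS}}S   [S -> { }]
{{{{}}SS}}S => {{{{}}{}S}}S   [S -> { }]
{{{{}}{}S}}S => {{{{}}{}{}}}S   [S -> { }]
{{{{}}{}{}}}S => {{{{}}{}{}}}{}   [S -> { }]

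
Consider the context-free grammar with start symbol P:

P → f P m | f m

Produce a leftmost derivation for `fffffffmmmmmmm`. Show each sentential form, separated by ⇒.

P ⇒ fPm ⇒ ffPmm ⇒ fffPmmm ⇒ ffffPmmmm ⇒ fffffPmmmmm ⇒ ffffffPmmmmmm ⇒ fffffffmmmmmmm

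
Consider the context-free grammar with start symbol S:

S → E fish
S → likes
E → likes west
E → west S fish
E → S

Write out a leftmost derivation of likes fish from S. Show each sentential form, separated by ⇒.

S ⇒ E fish   [S → E fish]
E fish ⇒ S fish   [E → S]
S fish ⇒ likes fish   [S → likes]

S ⇒ E fish ⇒ S fish ⇒ likes fish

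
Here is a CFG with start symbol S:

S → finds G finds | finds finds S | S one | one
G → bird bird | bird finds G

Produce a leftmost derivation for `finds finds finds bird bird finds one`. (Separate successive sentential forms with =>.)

S => finds finds S   [S → finds finds S]
finds finds S => finds finds S one   [S → S one]
finds finds S one => finds finds finds G finds one   [S → finds G finds]
finds finds finds G finds one => finds finds finds bird bird finds one   [G → bird bird]

S => finds finds S => finds finds S one => finds finds finds G finds one => finds finds finds bird bird finds one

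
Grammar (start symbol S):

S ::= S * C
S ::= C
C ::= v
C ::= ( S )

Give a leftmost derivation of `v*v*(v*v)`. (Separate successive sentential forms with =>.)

S => S*C   [S ::= S * C]
S*C => S*C*C   [S ::= S * C]
S*C*C => C*C*C   [S ::= C]
C*C*C => v*C*C   [C ::= v]
v*C*C => v*v*C   [C ::= v]
v*v*C => v*v*(S)   [C ::= ( S )]
v*v*(S) => v*v*(S*C)   [S ::= S * C]
v*v*(S*C) => v*v*(C*C)   [S ::= C]
v*v*(C*C) => v*v*(v*C)   [C ::= v]
v*v*(v*C) => v*v*(v*v)   [C ::= v]

S=>S*C=>S*C*C=>C*C*C=>v*C*C=>v*v*C=>v*v*(S)=>v*v*(S*C)=>v*v*(C*C)=>v*v*(v*C)=>v*v*(v*v)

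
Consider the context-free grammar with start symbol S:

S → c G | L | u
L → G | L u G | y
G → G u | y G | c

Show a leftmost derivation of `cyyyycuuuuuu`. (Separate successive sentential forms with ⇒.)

S ⇒ cG   [S → c G]
cG ⇒ cGu   [G → G u]
cGu ⇒ cGuu   [G → G u]
cGuu ⇒ cyGuu   [G → y G]
cyGuu ⇒ cyGuuu   [G → G u]
cyGuuu ⇒ cyGuuuu   [G → G u]
cyGuuuu ⇒ cyyGuuuu   [G → y G]
cyyGuuuu ⇒ cyyGuuuuu   [G → G u]
cyyGuuuuu ⇒ cyyyGuuuuu   [G → y G]
cyyyGuuuuu ⇒ cyyyyGuuuuu   [G → y G]
cyyyyGuuuuu ⇒ cyyyyGuuuuuu   [G → G u]
cyyyyGuuuuuu ⇒ cyyyycuuuuuu   [G → c]

S ⇒ cG ⇒ cGu ⇒ cGuu ⇒ cyGuu ⇒ cyGuuu ⇒ cyGuuuu ⇒ cyyGuuuu ⇒ cyyGuuuuu ⇒ cyyyGuuuuu ⇒ cyyyyGuuuuu ⇒ cyyyyGuuuuuu ⇒ cyyyycuuuuuu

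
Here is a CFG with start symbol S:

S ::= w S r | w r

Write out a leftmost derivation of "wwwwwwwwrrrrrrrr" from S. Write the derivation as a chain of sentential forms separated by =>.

S => wSr => wwSrr => wwwSrrr => wwwwSrrrr => wwwwwSrrrrr => wwwwwwSrrrrrr => wwwwwwwSrrrrrrr => wwwwwwwwrrrrrrrr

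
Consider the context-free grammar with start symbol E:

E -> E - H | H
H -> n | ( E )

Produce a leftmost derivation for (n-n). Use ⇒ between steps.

E ⇒ H ⇒ (E) ⇒ (E-H) ⇒ (H-H) ⇒ (n-H) ⇒ (n-n)

E ⇒ H   [E -> H]
H ⇒ (E)   [H -> ( E )]
(E) ⇒ (E-H)   [E -> E - H]
(E-H) ⇒ (H-H)   [E -> H]
(H-H) ⇒ (n-H)   [H -> n]
(n-H) ⇒ (n-n)   [H -> n]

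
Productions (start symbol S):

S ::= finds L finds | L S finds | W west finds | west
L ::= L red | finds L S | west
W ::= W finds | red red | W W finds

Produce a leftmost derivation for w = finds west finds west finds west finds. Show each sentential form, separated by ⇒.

S ⇒ L S finds ⇒ finds L S S finds ⇒ finds west S S finds ⇒ finds west finds L finds S finds ⇒ finds west finds west finds S finds ⇒ finds west finds west finds west finds

S ⇒ L S finds   [S ::= L S finds]
L S finds ⇒ finds L S S finds   [L ::= finds L S]
finds L S S finds ⇒ finds west S S finds   [L ::= west]
finds west S S finds ⇒ finds west finds L finds S finds   [S ::= finds L finds]
finds west finds L finds S finds ⇒ finds west finds west finds S finds   [L ::= west]
finds west finds west finds S finds ⇒ finds west finds west finds west finds   [S ::= west]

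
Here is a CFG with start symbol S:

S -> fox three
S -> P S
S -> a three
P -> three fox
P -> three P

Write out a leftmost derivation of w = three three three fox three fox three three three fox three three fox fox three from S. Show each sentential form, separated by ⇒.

S ⇒ P S ⇒ three P S ⇒ three three P S ⇒ three three three fox S ⇒ three three three fox P S ⇒ three three three fox three fox S ⇒ three three three fox three fox P S ⇒ three three three fox three fox three P S ⇒ three three three fox three fox three three P S ⇒ three three three fox three fox three three three fox S ⇒ three three three fox three fox three three three fox P S ⇒ three three three fox three fox three three three fox three P S ⇒ three three three fox three fox three three three fox three three fox S ⇒ three three three fox three fox three three three fox three three fox fox three

S ⇒ P S   [S -> P S]
P S ⇒ three P S   [P -> three P]
three P S ⇒ three three P S   [P -> three P]
three three P S ⇒ three three three fox S   [P -> three fox]
three three three fox S ⇒ three three three fox P S   [S -> P S]
three three three fox P S ⇒ three three three fox three fox S   [P -> three fox]
three three three fox three fox S ⇒ three three three fox three fox P S   [S -> P S]
three three three fox three fox P S ⇒ three three three fox three fox three P S   [P -> three P]
three three three fox three fox three P S ⇒ three three three fox three fox three three P S   [P -> three P]
three three three fox three fox three three P S ⇒ three three three fox three fox three three three fox S   [P -> three fox]
three three three fox three fox three three three fox S ⇒ three three three fox three fox three three three fox P S   [S -> P S]
three three three fox three fox three three three fox P S ⇒ three three three fox three fox three three three fox three P S   [P -> three P]
three three three fox three fox three three three fox three P S ⇒ three three three fox three fox three three three fox three three fox S   [P -> three fox]
three three three fox three fox three three three fox three three fox S ⇒ three three three fox three fox three three three fox three three fox fox three   [S -> fox three]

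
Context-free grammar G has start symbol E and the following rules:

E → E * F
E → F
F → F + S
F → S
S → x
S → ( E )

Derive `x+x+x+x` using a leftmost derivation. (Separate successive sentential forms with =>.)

E => F => F+S => F+S+S => F+S+S+S => S+S+S+S => x+S+S+S => x+x+S+S => x+x+x+S => x+x+x+x

E => F   [E → F]
F => F+S   [F → F + S]
F+S => F+S+S   [F → F + S]
F+S+S => F+S+S+S   [F → F + S]
F+S+S+S => S+S+S+S   [F → S]
S+S+S+S => x+S+S+S   [S → x]
x+S+S+S => x+x+S+S   [S → x]
x+x+S+S => x+x+x+S   [S → x]
x+x+x+S => x+x+x+x   [S → x]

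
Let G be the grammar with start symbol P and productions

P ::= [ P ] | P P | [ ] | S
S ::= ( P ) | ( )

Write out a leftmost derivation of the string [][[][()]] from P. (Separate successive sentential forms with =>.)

P => PP => []P => [][P] => [][PP] => [][[]P] => [][[][P]] => [][[][S]] => [][[][()]]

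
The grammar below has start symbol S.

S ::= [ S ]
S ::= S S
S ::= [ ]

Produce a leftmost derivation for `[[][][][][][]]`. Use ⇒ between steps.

S ⇒ [S]   [S ::= [ S ]]
[S] ⇒ [SS]   [S ::= S S]
[SS] ⇒ [SSS]   [S ::= S S]
[SSS] ⇒ [SSSS]   [S ::= S S]
[SSSS] ⇒ [[]SSS]   [S ::= [ ]]
[[]SSS] ⇒ [[]SSSS]   [S ::= S S]
[[]SSSS] ⇒ [[]SSSSS]   [S ::= S S]
[[]SSSSS] ⇒ [[][]SSSS]   [S ::= [ ]]
[[][]SSSS] ⇒ [[][][]SSS]   [S ::= [ ]]
[[][][]SSS] ⇒ [[][][][]SS]   [S ::= [ ]]
[[][][][]SS] ⇒ [[][][][][]S]   [S ::= [ ]]
[[][][][][]S] ⇒ [[][][][][][]]   [S ::= [ ]]

S⇒[S]⇒[SS]⇒[SSS]⇒[SSSS]⇒[[]SSS]⇒[[]SSSS]⇒[[]SSSSS]⇒[[][]SSSS]⇒[[][][]SSS]⇒[[][][][]SS]⇒[[][][][][]S]⇒[[][][][][][]]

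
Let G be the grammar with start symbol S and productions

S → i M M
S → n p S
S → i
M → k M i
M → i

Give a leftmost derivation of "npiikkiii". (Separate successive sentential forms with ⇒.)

S⇒npS⇒npiMM⇒npiiM⇒npiikMi⇒npiikkMii⇒npiikkiii

S ⇒ npS   [S → n p S]
npS ⇒ npiMM   [S → i M M]
npiMM ⇒ npiiM   [M → i]
npiiM ⇒ npiikMi   [M → k M i]
npiikMi ⇒ npiikkMii   [M → k M i]
npiikkMii ⇒ npiikkiii   [M → i]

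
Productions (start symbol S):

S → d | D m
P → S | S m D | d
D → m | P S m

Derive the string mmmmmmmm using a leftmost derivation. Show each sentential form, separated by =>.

S => Dm => PSmm => SmDSmm => DmmDSmm => mmmDSmm => mmmmSmm => mmmmDmmm => mmmmmmmm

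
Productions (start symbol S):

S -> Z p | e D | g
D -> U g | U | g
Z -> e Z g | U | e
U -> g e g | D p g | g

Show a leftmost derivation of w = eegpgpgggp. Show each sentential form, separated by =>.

S => Zp => eZgp => eeZggp => eeUggp => eeDpgggp => eeUpgggp => eeDpgpgggp => eeUpgpgggp => eegpgpgggp

S => Zp   [S -> Z p]
Zp => eZgp   [Z -> e Z g]
eZgp => eeZggp   [Z -> e Z g]
eeZggp => eeUggp   [Z -> U]
eeUggp => eeDpgggp   [U -> D p g]
eeDpgggp => eeUpgggp   [D -> U]
eeUpgggp => eeDpgpgggp   [U -> D p g]
eeDpgpgggp => eeUpgpgggp   [D -> U]
eeUpgpgggp => eegpgpgggp   [U -> g]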